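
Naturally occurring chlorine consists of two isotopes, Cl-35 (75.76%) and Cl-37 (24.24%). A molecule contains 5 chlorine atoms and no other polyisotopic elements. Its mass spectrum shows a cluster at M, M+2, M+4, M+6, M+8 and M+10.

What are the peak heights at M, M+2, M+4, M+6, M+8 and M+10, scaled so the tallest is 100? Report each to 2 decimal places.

Expanding (0.7576 + 0.2424)^5:
P(M) = 0.7576^5 = 0.249574
P(M+2) = 5 × 0.7576^4 × 0.2424^1 = 0.399266
P(M+4) = 10 × 0.7576^3 × 0.2424^2 = 0.255497
P(M+6) = 10 × 0.7576^2 × 0.2424^3 = 0.081748
P(M+8) = 5 × 0.7576^1 × 0.2424^4 = 0.013078
P(M+10) = 0.2424^5 = 0.000837
The M+2 peak is largest (0.399266); scaling to 100 gives 62.51 : 100.00 : 63.99 : 20.47 : 3.28 : 0.21.

62.51 : 100.00 : 63.99 : 20.47 : 3.28 : 0.21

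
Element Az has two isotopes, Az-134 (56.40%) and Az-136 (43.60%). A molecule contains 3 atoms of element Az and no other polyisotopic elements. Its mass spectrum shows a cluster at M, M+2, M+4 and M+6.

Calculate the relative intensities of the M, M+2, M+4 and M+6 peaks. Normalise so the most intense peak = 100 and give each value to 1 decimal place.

Each Az atom is independently Az-134 (p = 0.5640) or Az-136 (q = 0.4360); the cluster is the binomial expansion (p + q)^3.
P(M) = 0.5640^3 = 0.179406
P(M+2) = 3 × 0.5640^2 × 0.4360^1 = 0.416070
P(M+4) = 3 × 0.5640^1 × 0.4360^2 = 0.321642
P(M+6) = 0.4360^3 = 0.082882
The M+2 peak is largest (0.416070); scaling to 100 gives 43.1 : 100.0 : 77.3 : 19.9.

43.1 : 100.0 : 77.3 : 19.9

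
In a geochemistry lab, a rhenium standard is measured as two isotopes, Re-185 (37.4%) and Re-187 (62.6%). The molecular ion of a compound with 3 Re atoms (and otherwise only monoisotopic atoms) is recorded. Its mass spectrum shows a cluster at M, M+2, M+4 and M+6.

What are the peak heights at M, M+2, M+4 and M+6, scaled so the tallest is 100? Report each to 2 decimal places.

11.90 : 59.74 : 100.00 : 55.79

Each Re atom is independently Re-185 (p = 0.374) or Re-187 (q = 0.626); the cluster is the binomial expansion (p + q)^3.
P(M) = 0.374^3 = 0.052314
P(M+2) = 3 × 0.374^2 × 0.626^1 = 0.262687
P(M+4) = 3 × 0.374^1 × 0.626^2 = 0.439685
P(M+6) = 0.626^3 = 0.245314
The M+4 peak is largest (0.439685); scaling to 100 gives 11.90 : 59.74 : 100.00 : 55.79.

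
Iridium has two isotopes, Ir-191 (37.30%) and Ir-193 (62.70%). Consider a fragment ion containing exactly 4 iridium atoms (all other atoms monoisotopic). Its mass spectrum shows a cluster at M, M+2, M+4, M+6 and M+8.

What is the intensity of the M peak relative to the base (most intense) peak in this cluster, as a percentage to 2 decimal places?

5.26%

(0.3730 + 0.6270)^4 gives M 0.0194, M+2 0.1302, M+4 0.3282, M+6 0.3678, M+8 0.1546; the largest is M+6.
P(M+6) = C(4,3) × 0.3730^1 × 0.6270^3 = 4 × 0.3730 × 0.24649188 = 0.367766 (base)
P(M) = C(4,0) × 0.3730^4 × 0.6270^0 = 1 × 0.01935688 × 1.0000 = 0.019357
Relative intensity = 0.019357 / 0.367766 × 100 = 5.26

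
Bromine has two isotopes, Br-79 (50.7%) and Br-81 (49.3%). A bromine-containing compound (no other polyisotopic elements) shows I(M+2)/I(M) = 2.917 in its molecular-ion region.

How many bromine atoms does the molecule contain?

The M+2/M ratio from n Br atoms is n · q/p = n · 0.493/0.507.
n = 2.917 × 0.507/0.493 = 3.00 ≈ 3

3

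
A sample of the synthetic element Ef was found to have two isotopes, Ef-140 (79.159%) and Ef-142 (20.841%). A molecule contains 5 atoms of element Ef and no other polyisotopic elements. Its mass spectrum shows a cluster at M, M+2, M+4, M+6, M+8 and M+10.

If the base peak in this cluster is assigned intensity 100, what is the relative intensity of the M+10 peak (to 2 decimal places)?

0.10

(0.79159 + 0.20841)^5 gives M 0.3108, M+2 0.4092, M+4 0.2154, M+6 0.0567, M+8 0.0075, M+10 0.0004; the largest is M+2.
P(M+2) = C(5,1) × 0.79159^4 × 0.20841^1 = 5 × 0.39264602 × 0.20841 = 0.409157 (base)
P(M+10) = C(5,5) × 0.79159^0 × 0.20841^5 = 1 × 1.0000 × 0.00039318 = 0.000393
Relative intensity = 0.000393 / 0.409157 × 100 = 0.10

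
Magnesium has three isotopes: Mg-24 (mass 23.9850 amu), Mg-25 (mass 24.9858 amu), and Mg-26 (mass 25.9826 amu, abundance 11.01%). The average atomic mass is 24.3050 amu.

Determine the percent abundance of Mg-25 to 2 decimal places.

10.00%

Let x and y be the fractions of Mg-24 and Mg-25. Then x + y = 1 − 0.1101 = 0.8899 and 23.9850x + 24.9858y = 24.3050 − 0.1101×25.9826 = 21.44431574.
Substituting: 23.9850x + 24.9858(0.8899 − x) = 21.44431574
(23.9850 − 24.9858)x = -0.79054768  ⇒  x = 0.78992, y = 0.09998
Mg-24: 78.99%, Mg-25: 10.00%.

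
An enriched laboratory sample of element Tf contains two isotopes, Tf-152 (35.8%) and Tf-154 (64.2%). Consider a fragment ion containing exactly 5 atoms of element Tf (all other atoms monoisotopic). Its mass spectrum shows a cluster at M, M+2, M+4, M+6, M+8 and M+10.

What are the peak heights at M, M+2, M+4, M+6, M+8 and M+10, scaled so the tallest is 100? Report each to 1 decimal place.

The 5 Tf atoms are independent, so intensities follow the terms of (0.358 + 0.642)^5.
P(M) = 0.358^5 = 0.005881
P(M+2) = 5 × 0.358^4 × 0.642^1 = 0.052727
P(M+4) = 10 × 0.358^3 × 0.642^2 = 0.189112
P(M+6) = 10 × 0.358^2 × 0.642^3 = 0.339134
P(M+8) = 5 × 0.358^1 × 0.642^4 = 0.304084
P(M+10) = 0.642^5 = 0.109062
The M+6 peak is largest (0.339134); scaling to 100 gives 1.7 : 15.5 : 55.8 : 100.0 : 89.7 : 32.2.

1.7 : 15.5 : 55.8 : 100.0 : 89.7 : 32.2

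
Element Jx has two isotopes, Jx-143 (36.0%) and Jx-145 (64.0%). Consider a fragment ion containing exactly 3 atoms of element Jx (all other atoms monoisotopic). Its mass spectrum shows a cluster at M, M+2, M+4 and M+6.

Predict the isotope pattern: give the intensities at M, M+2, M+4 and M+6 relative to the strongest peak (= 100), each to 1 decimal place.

The 3 Jx atoms are independent, so intensities follow the terms of (0.360 + 0.640)^3.
P(M) = 0.360^3 = 0.046656
P(M+2) = 3 × 0.360^2 × 0.640^1 = 0.248832
P(M+4) = 3 × 0.360^1 × 0.640^2 = 0.442368
P(M+6) = 0.640^3 = 0.262144
The M+4 peak is largest (0.442368); scaling to 100 gives 10.5 : 56.2 : 100.0 : 59.3.

10.5 : 56.2 : 100.0 : 59.3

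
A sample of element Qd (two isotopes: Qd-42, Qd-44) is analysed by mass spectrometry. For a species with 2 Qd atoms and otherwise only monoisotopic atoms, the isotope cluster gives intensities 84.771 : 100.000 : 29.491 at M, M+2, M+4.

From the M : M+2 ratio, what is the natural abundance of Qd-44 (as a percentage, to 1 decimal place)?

Let p = fractional abundance of Qd-42. I(M+2)/I(M) = [C(2,1)·p^1·(1−p)] / p^2 = 2·(1−p)/p = 100.000/84.771 = 1.1796
(1−p)/p = 1.1796/2 = 0.5898  ⇒  p = 1/(1 + 0.5898) = 0.6290
Qd-42: 62.9%, Qd-44: 37.1%.

37.1%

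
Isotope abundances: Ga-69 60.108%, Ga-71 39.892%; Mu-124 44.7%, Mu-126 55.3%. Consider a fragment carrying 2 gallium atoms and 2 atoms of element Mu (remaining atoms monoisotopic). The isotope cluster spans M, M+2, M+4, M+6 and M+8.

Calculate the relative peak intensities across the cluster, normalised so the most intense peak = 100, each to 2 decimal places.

19.03 : 72.34 : 100.00 : 59.40 : 12.83

Gallium pattern (n=2): 0.36129717 : 0.47956567 : 0.15913717
Element Mu pattern (n=2): 0.199809 : 0.494382 : 0.305809
Convolve the two distributions (both contribute in 2-u steps):
  M: 0.36129717×0.199809 = 0.072190
  M+2: 0.36129717×0.494382 + 0.47956567×0.199809 = 0.274440
  M+4: 0.36129717×0.305809 + 0.47956567×0.494382 + 0.15913717×0.199809 = 0.379374
  M+6: 0.47956567×0.305809 + 0.15913717×0.494382 = 0.225330
  M+8: 0.15913717×0.305809 = 0.048666
Scale to base peak (0.379374) = 100: 19.03 : 72.34 : 100.00 : 59.40 : 12.83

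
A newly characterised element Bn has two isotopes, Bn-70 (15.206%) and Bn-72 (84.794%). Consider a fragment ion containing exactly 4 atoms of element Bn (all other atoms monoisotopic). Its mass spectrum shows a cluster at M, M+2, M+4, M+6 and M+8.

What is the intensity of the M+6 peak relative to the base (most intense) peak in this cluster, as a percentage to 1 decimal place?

71.7%

Binomial terms of (0.15206 + 0.84794)^4: M 0.0005, M+2 0.0119, M+4 0.0997, M+6 0.3708, M+8 0.5170 → M+8 is the base peak.
P(M+8) = C(4,4) × 0.15206^0 × 0.84794^4 = 1 × 1.0000 × 0.51696423 = 0.516964 (base)
P(M+6) = C(4,3) × 0.15206^1 × 0.84794^3 = 4 × 0.15206 × 0.60967076 = 0.370826
Relative intensity = 0.370826 / 0.516964 × 100 = 71.7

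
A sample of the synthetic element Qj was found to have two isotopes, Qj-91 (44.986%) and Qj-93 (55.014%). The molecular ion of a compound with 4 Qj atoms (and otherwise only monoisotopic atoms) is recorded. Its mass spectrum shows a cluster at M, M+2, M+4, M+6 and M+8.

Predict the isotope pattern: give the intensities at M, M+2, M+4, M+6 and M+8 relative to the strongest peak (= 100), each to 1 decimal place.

11.1 : 54.5 : 100.0 : 81.5 : 24.9

The 4 Qj atoms are independent, so intensities follow the terms of (0.44986 + 0.55014)^4.
P(M) = 0.44986^4 = 0.040955
P(M+2) = 4 × 0.44986^3 × 0.55014^1 = 0.200339
P(M+4) = 6 × 0.44986^2 × 0.55014^2 = 0.367496
P(M+6) = 4 × 0.44986^1 × 0.55014^3 = 0.299611
P(M+8) = 0.55014^4 = 0.091599
The M+4 peak is largest (0.367496); scaling to 100 gives 11.1 : 54.5 : 100.0 : 81.5 : 24.9.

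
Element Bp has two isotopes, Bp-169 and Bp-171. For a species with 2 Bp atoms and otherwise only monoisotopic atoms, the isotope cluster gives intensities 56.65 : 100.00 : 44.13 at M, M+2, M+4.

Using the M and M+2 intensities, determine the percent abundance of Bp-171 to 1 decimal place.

46.9%

If p is the fraction of Bp that is Bp-169, then I(M+2)/I(M) = [C(2,1)·p^1·(1−p)] / p^2 = 2·(1−p)/p = 100.00/56.65 = 1.7652
(1−p)/p = 1.7652/2 = 0.8826  ⇒  p = 1/(1 + 0.8826) = 0.5312
Bp-169: 53.1%, Bp-171: 46.9%.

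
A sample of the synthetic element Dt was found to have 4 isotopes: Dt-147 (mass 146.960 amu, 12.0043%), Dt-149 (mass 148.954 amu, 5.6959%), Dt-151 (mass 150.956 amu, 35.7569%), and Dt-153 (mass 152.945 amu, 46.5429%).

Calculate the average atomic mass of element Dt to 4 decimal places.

Average mass = Σ (abundance × isotope mass) = 0.120043 × 146.960 + 0.056959 × 148.954 + 0.357569 × 150.956 + 0.465429 × 152.945
= 17.64152 + 8.48427 + 53.97719 + 71.18504 = 151.28802 amu

151.2880 amu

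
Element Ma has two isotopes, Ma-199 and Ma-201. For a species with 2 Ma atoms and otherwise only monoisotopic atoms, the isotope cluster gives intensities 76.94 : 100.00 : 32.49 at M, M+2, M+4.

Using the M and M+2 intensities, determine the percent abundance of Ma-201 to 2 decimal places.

Let p = fractional abundance of Ma-199. I(M+2)/I(M) = [C(2,1)·p^1·(1−p)] / p^2 = 2·(1−p)/p = 100.00/76.94 = 1.2997
(1−p)/p = 1.2997/2 = 0.6499  ⇒  p = 1/(1 + 0.6499) = 0.6061
Ma-199: 60.61%, Ma-201: 39.39%.

39.39%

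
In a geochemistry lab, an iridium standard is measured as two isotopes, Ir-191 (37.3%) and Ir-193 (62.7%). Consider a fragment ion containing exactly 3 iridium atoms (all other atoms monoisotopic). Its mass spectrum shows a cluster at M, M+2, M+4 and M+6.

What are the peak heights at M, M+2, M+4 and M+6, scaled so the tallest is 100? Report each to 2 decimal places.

11.80 : 59.49 : 100.00 : 56.03

Expanding (0.373 + 0.627)^3:
P(M) = 0.373^3 = 0.051895
P(M+2) = 3 × 0.373^2 × 0.627^1 = 0.261702
P(M+4) = 3 × 0.373^1 × 0.627^2 = 0.439911
P(M+6) = 0.627^3 = 0.246492
The M+4 peak is largest (0.439911); scaling to 100 gives 11.80 : 59.49 : 100.00 : 56.03.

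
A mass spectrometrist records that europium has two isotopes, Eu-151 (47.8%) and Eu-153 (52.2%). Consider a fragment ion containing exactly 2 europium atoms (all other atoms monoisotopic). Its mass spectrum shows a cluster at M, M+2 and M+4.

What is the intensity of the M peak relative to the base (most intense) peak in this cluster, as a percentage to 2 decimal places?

45.79%

Term probabilities: M 0.2285, M+2 0.4990, M+4 0.2725. Base peak = M+2.
P(M+2) = C(2,1) × 0.478^1 × 0.522^1 = 2 × 0.4780 × 0.5220 = 0.499032 (base)
P(M) = C(2,0) × 0.478^2 × 0.522^0 = 1 × 0.228484 × 1.0000 = 0.228484
Relative intensity = 0.228484 / 0.499032 × 100 = 45.79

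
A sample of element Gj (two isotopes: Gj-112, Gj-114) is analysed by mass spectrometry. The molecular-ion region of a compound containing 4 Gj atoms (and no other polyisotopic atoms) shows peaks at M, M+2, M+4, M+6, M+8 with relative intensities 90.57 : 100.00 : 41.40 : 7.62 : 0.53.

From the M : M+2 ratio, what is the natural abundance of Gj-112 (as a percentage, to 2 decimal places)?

78.37%

Write p for the Gj-112 fraction. I(M+2)/I(M) = [C(4,1)·p^3·(1−p)] / p^4 = 4·(1−p)/p = 100.00/90.57 = 1.1041
(1−p)/p = 1.1041/4 = 0.2760  ⇒  p = 1/(1 + 0.2760) = 0.7837
Gj-112: 78.37%, Gj-114: 21.63%.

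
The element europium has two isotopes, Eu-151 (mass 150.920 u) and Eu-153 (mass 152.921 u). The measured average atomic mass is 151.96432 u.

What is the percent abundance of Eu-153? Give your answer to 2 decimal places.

With x = fraction of Eu-151 (so Eu-153 is 1 − x):
150.920·x + 152.921·(1 − x) = 151.96432
(150.920 − 152.921)·x = 151.96432 − 152.921
x = -0.95668 / -2.001 = 0.47810 → 47.81% Eu-151, 52.19% Eu-153.

52.19%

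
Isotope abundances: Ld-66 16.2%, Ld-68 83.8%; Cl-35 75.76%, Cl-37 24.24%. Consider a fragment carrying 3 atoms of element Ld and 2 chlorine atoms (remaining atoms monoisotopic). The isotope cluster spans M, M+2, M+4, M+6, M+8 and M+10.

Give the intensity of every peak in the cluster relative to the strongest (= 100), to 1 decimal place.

0.5 : 8.4 : 47.2 : 100.0 : 50.6 : 7.4

Element Ld pattern (n=3): 0.00425153 : 0.06597742 : 0.34129058 : 0.58848047
Chlorine pattern (n=2): 0.57395776 : 0.36728448 : 0.05875776
Convolve the two distributions (both contribute in 2-u steps):
  M: 0.00425153×0.57395776 = 0.002440
  M+2: 0.00425153×0.36728448 + 0.06597742×0.57395776 = 0.039430
  M+4: 0.00425153×0.05875776 + 0.06597742×0.36728448 + 0.34129058×0.57395776 = 0.220369
  M+6: 0.06597742×0.05875776 + 0.34129058×0.36728448 + 0.58848047×0.57395776 = 0.466990
  M+8: 0.34129058×0.05875776 + 0.58848047×0.36728448 = 0.236193
  M+10: 0.58848047×0.05875776 = 0.034578
Scale to base peak (0.466990) = 100: 0.5 : 8.4 : 47.2 : 100.0 : 50.6 : 7.4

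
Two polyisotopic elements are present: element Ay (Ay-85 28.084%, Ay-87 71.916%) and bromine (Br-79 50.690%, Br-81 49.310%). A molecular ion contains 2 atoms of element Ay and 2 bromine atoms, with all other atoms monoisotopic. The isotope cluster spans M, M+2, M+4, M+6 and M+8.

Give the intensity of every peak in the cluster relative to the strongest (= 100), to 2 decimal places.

Element Ay pattern (n=2): 0.07887111 : 0.40393779 : 0.51719111
Bromine pattern (n=2): 0.25694761 : 0.49990478 : 0.24314761
Convolve the two distributions (both contribute in 2-u steps):
  M: 0.07887111×0.25694761 = 0.020266
  M+2: 0.07887111×0.49990478 + 0.40393779×0.25694761 = 0.143219
  M+4: 0.07887111×0.24314761 + 0.40393779×0.49990478 + 0.51719111×0.25694761 = 0.353999
  M+6: 0.40393779×0.24314761 + 0.51719111×0.49990478 = 0.356763
  M+8: 0.51719111×0.24314761 = 0.125754
Scale to base peak (0.356763) = 100: 5.68 : 40.14 : 99.23 : 100.00 : 35.25

5.68 : 40.14 : 99.23 : 100.00 : 35.25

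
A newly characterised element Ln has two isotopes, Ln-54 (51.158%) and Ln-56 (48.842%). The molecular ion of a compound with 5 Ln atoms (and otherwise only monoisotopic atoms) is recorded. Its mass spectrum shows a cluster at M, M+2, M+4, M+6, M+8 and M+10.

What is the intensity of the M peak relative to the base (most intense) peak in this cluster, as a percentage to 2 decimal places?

10.97%

Binomial terms of (0.51158 + 0.48842)^5: M 0.0350, M+2 0.1673, M+4 0.3194, M+6 0.3049, M+8 0.1456, M+10 0.0278 → M+4 is the base peak.
P(M+4) = C(5,2) × 0.51158^3 × 0.48842^2 = 10 × 0.1338877 × 0.2385541 = 0.319395 (base)
P(M) = C(5,0) × 0.51158^5 × 0.48842^0 = 1 × 0.0350403 × 1.0000 = 0.035040
Relative intensity = 0.035040 / 0.319395 × 100 = 10.97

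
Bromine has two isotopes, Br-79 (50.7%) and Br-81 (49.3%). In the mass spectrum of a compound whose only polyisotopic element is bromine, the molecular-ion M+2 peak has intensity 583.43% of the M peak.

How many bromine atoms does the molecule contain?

6

The M+2/M ratio from n Br atoms is n · q/p = n · 0.493/0.507.
n = 5.8343 × 0.507/0.493 = 6.00 ≈ 6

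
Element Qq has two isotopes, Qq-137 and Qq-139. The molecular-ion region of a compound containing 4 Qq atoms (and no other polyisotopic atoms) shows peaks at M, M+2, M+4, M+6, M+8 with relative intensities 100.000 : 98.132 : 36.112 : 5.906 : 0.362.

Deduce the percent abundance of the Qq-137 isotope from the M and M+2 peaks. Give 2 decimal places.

Let p = fractional abundance of Qq-137. I(M+2)/I(M) = [C(4,1)·p^3·(1−p)] / p^4 = 4·(1−p)/p = 98.132/100.000 = 0.9813
(1−p)/p = 0.9813/4 = 0.2453  ⇒  p = 1/(1 + 0.2453) = 0.8030
Qq-137: 80.30%, Qq-139: 19.70%.

80.30%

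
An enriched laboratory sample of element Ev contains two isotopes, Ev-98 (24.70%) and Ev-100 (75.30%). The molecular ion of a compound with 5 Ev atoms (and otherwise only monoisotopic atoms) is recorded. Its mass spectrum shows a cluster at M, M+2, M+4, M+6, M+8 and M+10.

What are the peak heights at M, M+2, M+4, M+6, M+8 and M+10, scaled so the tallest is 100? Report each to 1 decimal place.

Expanding (0.2470 + 0.7530)^5:
P(M) = 0.2470^5 = 0.000919
P(M+2) = 5 × 0.2470^4 × 0.7530^1 = 0.014014
P(M+4) = 10 × 0.2470^3 × 0.7530^2 = 0.085444
P(M+6) = 10 × 0.2470^2 × 0.7530^3 = 0.260483
P(M+8) = 5 × 0.2470^1 × 0.7530^4 = 0.397052
P(M+10) = 0.7530^5 = 0.242089
The M+8 peak is largest (0.397052); scaling to 100 gives 0.2 : 3.5 : 21.5 : 65.6 : 100.0 : 61.0.

0.2 : 3.5 : 21.5 : 65.6 : 100.0 : 61.0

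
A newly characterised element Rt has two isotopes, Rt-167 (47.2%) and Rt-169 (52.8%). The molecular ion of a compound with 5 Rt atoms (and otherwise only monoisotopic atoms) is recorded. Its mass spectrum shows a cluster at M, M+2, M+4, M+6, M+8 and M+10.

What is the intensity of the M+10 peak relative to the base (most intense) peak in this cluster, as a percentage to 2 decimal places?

12.51%

(0.472 + 0.528)^5 gives M 0.0234, M+2 0.1310, M+4 0.2932, M+6 0.3279, M+8 0.1834, M+10 0.0410; the largest is M+6.
P(M+6) = C(5,3) × 0.472^2 × 0.528^3 = 10 × 0.222784 × 0.14719795 = 0.327933 (base)
P(M+10) = C(5,5) × 0.472^0 × 0.528^5 = 1 × 1.0000 × 0.04103643 = 0.041036
Relative intensity = 0.041036 / 0.327933 × 100 = 12.51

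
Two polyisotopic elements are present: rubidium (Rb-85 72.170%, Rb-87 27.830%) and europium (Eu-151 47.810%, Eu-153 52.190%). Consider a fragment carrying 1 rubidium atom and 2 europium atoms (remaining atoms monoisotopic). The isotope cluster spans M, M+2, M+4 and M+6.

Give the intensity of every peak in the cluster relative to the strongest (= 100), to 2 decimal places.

38.93 : 100.00 : 79.16 : 17.89

Rubidium pattern (n=1): 0.7217 : 0.2783
Europium pattern (n=2): 0.22857961 : 0.49904078 : 0.27237961
Convolve the two distributions (both contribute in 2-u steps):
  M: 0.7217×0.22857961 = 0.164966
  M+2: 0.7217×0.49904078 + 0.2783×0.22857961 = 0.423771
  M+4: 0.7217×0.27237961 + 0.2783×0.49904078 = 0.335459
  M+6: 0.2783×0.27237961 = 0.075803
Scale to base peak (0.423771) = 100: 38.93 : 100.00 : 79.16 : 17.89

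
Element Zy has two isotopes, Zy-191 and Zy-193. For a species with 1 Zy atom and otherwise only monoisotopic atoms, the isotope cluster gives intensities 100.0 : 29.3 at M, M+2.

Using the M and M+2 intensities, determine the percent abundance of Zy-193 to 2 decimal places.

Let p = fractional abundance of Zy-191. I(M+2)/I(M) = [C(1,1)·p^0·(1−p)] / p^1 = 1·(1−p)/p = 29.3/100.0 = 0.2930
(1−p)/p = 0.2930/1 = 0.2930  ⇒  p = 1/(1 + 0.2930) = 0.7734
Zy-191: 77.34%, Zy-193: 22.66%.

22.66%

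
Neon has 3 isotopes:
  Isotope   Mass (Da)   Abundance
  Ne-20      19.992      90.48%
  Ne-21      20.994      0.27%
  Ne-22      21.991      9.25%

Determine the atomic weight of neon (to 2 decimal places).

20.18 Da

Weight each isotope mass by its fractional abundance: 0.9048 × 19.992 + 0.0027 × 20.994 + 0.0925 × 21.991
= 18.0888 + 0.0567 + 2.0342 = 20.1797 Da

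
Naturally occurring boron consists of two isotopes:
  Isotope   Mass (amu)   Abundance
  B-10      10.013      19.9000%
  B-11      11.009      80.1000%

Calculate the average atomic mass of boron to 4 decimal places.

10.8108 amu

Ar = Σ fᵢ·mᵢ = 0.199000 × 10.013 + 0.801000 × 11.009
= 1.99259 + 8.81821 = 10.81080 amu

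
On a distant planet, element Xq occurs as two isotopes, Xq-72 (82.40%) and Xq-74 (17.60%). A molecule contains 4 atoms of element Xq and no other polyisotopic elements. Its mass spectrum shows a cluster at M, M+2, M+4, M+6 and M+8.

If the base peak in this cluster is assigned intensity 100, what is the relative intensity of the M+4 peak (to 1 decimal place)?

27.4

(0.8240 + 0.1760)^4 gives M 0.4610, M+2 0.3939, M+4 0.1262, M+6 0.0180, M+8 0.0010; the largest is M.
P(M) = C(4,0) × 0.8240^4 × 0.1760^0 = 1 × 0.46100841 × 1.0000 = 0.461008 (base)
P(M+4) = C(4,2) × 0.8240^2 × 0.1760^2 = 6 × 0.678976 × 0.030976 = 0.126192
Relative intensity = 0.126192 / 0.461008 × 100 = 27.4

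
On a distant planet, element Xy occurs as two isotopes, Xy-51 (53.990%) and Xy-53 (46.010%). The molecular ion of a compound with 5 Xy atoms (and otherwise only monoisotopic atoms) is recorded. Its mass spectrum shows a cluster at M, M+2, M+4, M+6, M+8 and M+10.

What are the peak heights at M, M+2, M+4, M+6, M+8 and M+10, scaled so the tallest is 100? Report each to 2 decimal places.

Each Xy atom is independently Xy-51 (p = 0.53990) or Xy-53 (q = 0.46010); the cluster is the binomial expansion (p + q)^5.
P(M) = 0.53990^5 = 0.045874
P(M+2) = 5 × 0.53990^4 × 0.46010^1 = 0.195468
P(M+4) = 10 × 0.53990^3 × 0.46010^2 = 0.333154
P(M+6) = 10 × 0.53990^2 × 0.46010^3 = 0.283912
P(M+8) = 5 × 0.53990^1 × 0.46010^4 = 0.120974
P(M+10) = 0.46010^5 = 0.020619
The M+4 peak is largest (0.333154); scaling to 100 gives 13.77 : 58.67 : 100.00 : 85.22 : 36.31 : 6.19.

13.77 : 58.67 : 100.00 : 85.22 : 36.31 : 6.19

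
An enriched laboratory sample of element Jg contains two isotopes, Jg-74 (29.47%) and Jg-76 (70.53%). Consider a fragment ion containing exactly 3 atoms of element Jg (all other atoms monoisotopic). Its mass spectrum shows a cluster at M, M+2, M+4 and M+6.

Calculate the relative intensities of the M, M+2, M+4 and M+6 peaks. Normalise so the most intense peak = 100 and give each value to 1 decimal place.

5.8 : 41.8 : 100.0 : 79.8

The 3 Jg atoms are independent, so intensities follow the terms of (0.2947 + 0.7053)^3.
P(M) = 0.2947^3 = 0.025594
P(M+2) = 3 × 0.2947^2 × 0.7053^1 = 0.183762
P(M+4) = 3 × 0.2947^1 × 0.7053^2 = 0.439794
P(M+6) = 0.7053^3 = 0.350850
The M+4 peak is largest (0.439794); scaling to 100 gives 5.8 : 41.8 : 100.0 : 79.8.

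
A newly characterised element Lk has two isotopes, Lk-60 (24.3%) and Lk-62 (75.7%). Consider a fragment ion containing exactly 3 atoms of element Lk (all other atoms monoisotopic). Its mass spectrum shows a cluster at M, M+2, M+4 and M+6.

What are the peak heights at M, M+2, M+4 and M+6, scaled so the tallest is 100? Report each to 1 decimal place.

The 3 Lk atoms are independent, so intensities follow the terms of (0.243 + 0.757)^3.
P(M) = 0.243^3 = 0.014349
P(M+2) = 3 × 0.243^2 × 0.757^1 = 0.134100
P(M+4) = 3 × 0.243^1 × 0.757^2 = 0.417753
P(M+6) = 0.757^3 = 0.433798
The M+6 peak is largest (0.433798); scaling to 100 gives 3.3 : 30.9 : 96.3 : 100.0.

3.3 : 30.9 : 96.3 : 100.0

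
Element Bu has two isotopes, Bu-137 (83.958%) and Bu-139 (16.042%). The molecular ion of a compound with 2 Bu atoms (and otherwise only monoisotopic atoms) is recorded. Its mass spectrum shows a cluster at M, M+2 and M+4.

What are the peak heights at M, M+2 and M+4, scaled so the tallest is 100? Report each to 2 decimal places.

100.00 : 38.21 : 3.65

Expanding (0.83958 + 0.16042)^2:
P(M) = 0.83958^2 = 0.704895
P(M+2) = 2 × 0.83958^1 × 0.16042^1 = 0.269371
P(M+4) = 0.16042^2 = 0.025735
The M peak is largest (0.704895); scaling to 100 gives 100.00 : 38.21 : 3.65.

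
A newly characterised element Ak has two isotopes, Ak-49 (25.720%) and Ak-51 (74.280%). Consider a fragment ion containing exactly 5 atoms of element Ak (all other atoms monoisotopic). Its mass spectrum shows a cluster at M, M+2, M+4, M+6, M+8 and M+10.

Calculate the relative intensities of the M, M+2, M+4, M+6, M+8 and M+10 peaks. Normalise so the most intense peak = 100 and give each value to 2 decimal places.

Each Ak atom is independently Ak-49 (p = 0.25720) or Ak-51 (q = 0.74280); the cluster is the binomial expansion (p + q)^5.
P(M) = 0.25720^5 = 0.001126
P(M+2) = 5 × 0.25720^4 × 0.74280^1 = 0.016253
P(M+4) = 10 × 0.25720^3 × 0.74280^2 = 0.093876
P(M+6) = 10 × 0.25720^2 × 0.74280^3 = 0.271118
P(M+8) = 5 × 0.25720^1 × 0.74280^4 = 0.391497
P(M+10) = 0.74280^5 = 0.226131
The M+8 peak is largest (0.391497); scaling to 100 gives 0.29 : 4.15 : 23.98 : 69.25 : 100.00 : 57.76.

0.29 : 4.15 : 23.98 : 69.25 : 100.00 : 57.76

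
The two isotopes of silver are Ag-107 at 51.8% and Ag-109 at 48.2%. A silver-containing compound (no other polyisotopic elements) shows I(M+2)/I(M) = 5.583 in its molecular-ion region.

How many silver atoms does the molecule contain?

6

For n independent Ag atoms, I(M+2)/I(M) = n · (abundance Ag-109) / (abundance Ag-107) = n · 0.482/0.518.
n = 5.583 × 0.518/0.482 = 6.00 ≈ 6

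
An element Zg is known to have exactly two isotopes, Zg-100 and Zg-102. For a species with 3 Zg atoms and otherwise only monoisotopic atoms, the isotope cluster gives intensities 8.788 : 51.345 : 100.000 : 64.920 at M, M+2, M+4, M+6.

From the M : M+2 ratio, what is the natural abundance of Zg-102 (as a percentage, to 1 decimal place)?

66.1%

Let p = fractional abundance of Zg-100. I(M+2)/I(M) = [C(3,1)·p^2·(1−p)] / p^3 = 3·(1−p)/p = 51.345/8.788 = 5.8426
(1−p)/p = 5.8426/3 = 1.9475  ⇒  p = 1/(1 + 1.9475) = 0.3393
Zg-100: 33.9%, Zg-102: 66.1%.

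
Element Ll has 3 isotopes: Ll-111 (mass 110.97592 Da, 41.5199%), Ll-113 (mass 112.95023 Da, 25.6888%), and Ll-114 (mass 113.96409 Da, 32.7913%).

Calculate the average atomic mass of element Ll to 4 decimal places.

Weight each isotope mass by its fractional abundance: 0.415199 × 110.97592 + 0.256888 × 112.95023 + 0.327913 × 113.96409
= 46.077091 + 29.015559 + 37.370307 = 112.462957 Da

112.4630 Da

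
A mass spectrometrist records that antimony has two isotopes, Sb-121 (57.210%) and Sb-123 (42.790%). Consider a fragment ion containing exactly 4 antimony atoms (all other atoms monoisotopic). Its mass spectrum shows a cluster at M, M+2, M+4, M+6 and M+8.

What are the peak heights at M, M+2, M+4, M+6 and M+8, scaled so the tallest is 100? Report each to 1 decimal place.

29.8 : 89.1 : 100.0 : 49.9 : 9.3

Each Sb atom is independently Sb-121 (p = 0.57210) or Sb-123 (q = 0.42790); the cluster is the binomial expansion (p + q)^4.
P(M) = 0.57210^4 = 0.107124
P(M+2) = 4 × 0.57210^3 × 0.42790^1 = 0.320493
P(M+4) = 6 × 0.57210^2 × 0.42790^2 = 0.359567
P(M+6) = 4 × 0.57210^1 × 0.42790^3 = 0.179291
P(M+8) = 0.42790^4 = 0.033525
The M+4 peak is largest (0.359567); scaling to 100 gives 29.8 : 89.1 : 100.0 : 49.9 : 9.3.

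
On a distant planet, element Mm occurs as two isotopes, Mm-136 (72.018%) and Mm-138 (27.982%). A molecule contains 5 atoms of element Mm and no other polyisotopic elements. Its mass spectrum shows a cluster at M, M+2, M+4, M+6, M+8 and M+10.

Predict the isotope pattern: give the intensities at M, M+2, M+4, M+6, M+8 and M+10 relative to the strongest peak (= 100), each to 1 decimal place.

Expanding (0.72018 + 0.27982)^5:
P(M) = 0.72018^5 = 0.193734
P(M+2) = 5 × 0.72018^4 × 0.27982^1 = 0.376368
P(M+4) = 10 × 0.72018^3 × 0.27982^2 = 0.292470
P(M+6) = 10 × 0.72018^2 × 0.27982^3 = 0.113637
P(M+8) = 5 × 0.72018^1 × 0.27982^4 = 0.022076
P(M+10) = 0.27982^5 = 0.001716
The M+2 peak is largest (0.376368); scaling to 100 gives 51.5 : 100.0 : 77.7 : 30.2 : 5.9 : 0.5.

51.5 : 100.0 : 77.7 : 30.2 : 5.9 : 0.5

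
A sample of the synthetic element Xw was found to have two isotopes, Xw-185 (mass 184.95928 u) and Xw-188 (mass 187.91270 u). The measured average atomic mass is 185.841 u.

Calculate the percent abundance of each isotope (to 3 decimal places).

Xw-185: 70.146%, Xw-188: 29.854%

With x = fraction of Xw-185 (so Xw-188 is 1 − x):
184.95928·x + 187.91270·(1 − x) = 185.841
(184.95928 − 187.91270)·x = 185.841 − 187.91270
x = -2.07170 / -2.95342 = 0.70146 → 70.146% Xw-185, 29.854% Xw-188.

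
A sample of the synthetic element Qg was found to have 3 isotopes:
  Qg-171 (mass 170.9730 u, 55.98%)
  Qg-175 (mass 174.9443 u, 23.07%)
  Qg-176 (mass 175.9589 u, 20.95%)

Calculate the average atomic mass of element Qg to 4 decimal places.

Average mass = Σ (abundance × isotope mass) = 0.5598 × 170.9730 + 0.2307 × 174.9443 + 0.2095 × 175.9589
= 95.71069 + 40.35965 + 36.86339 = 172.93373 u

172.9337 u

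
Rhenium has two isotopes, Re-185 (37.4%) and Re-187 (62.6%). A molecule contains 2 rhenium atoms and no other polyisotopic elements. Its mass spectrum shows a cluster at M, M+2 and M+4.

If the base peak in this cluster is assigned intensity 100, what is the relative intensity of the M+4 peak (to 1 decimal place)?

83.7

Binomial terms of (0.374 + 0.626)^2: M 0.1399, M+2 0.4682, M+4 0.3919 → M+2 is the base peak.
P(M+2) = C(2,1) × 0.374^1 × 0.626^1 = 2 × 0.3740 × 0.6260 = 0.468248 (base)
P(M+4) = C(2,2) × 0.374^0 × 0.626^2 = 1 × 1.0000 × 0.391876 = 0.391876
Relative intensity = 0.391876 / 0.468248 × 100 = 83.7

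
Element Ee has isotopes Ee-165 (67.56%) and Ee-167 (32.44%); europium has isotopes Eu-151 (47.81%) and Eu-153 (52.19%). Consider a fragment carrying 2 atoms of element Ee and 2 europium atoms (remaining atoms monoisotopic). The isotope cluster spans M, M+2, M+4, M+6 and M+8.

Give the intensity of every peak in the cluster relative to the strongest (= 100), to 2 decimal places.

28.42 : 89.34 : 100.00 : 46.83 : 7.81

Element Ee pattern (n=2): 0.45643536 : 0.43832928 : 0.10523536
Europium pattern (n=2): 0.22857961 : 0.49904078 : 0.27237961
Convolve the two distributions (both contribute in 2-u steps):
  M: 0.45643536×0.22857961 = 0.104332
  M+2: 0.45643536×0.49904078 + 0.43832928×0.22857961 = 0.327973
  M+4: 0.45643536×0.27237961 + 0.43832928×0.49904078 + 0.10523536×0.22857961 = 0.367123
  M+6: 0.43832928×0.27237961 + 0.10523536×0.49904078 = 0.171909
  M+8: 0.10523536×0.27237961 = 0.028664
Scale to base peak (0.367123) = 100: 28.42 : 89.34 : 100.00 : 46.83 : 7.81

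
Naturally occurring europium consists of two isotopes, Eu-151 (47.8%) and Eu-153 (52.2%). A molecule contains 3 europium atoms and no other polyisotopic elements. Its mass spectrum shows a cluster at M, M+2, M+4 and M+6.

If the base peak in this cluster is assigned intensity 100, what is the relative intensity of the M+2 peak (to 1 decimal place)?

Term probabilities: M 0.1092, M+2 0.3578, M+4 0.3907, M+6 0.1422. Base peak = M+4.
P(M+4) = C(3,2) × 0.478^1 × 0.522^2 = 3 × 0.4780 × 0.272484 = 0.390742 (base)
P(M+2) = C(3,1) × 0.478^2 × 0.522^1 = 3 × 0.228484 × 0.5220 = 0.357806
Relative intensity = 0.357806 / 0.390742 × 100 = 91.6

91.6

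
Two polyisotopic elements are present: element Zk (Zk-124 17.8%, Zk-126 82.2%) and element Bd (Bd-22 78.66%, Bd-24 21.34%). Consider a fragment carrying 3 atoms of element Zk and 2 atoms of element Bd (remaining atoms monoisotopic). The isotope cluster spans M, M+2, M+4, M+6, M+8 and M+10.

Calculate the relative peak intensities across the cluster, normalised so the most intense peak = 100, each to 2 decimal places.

0.75 : 10.73 : 53.32 : 100.00 : 43.32 : 5.40

Element Zk pattern (n=3): 0.00563975 : 0.07813274 : 0.36081526 : 0.55541225
Element Bd pattern (n=2): 0.61873956 : 0.33572088 : 0.04553956
Convolve the two distributions (both contribute in 2-u steps):
  M: 0.00563975×0.61873956 = 0.003490
  M+2: 0.00563975×0.33572088 + 0.07813274×0.61873956 = 0.050237
  M+4: 0.00563975×0.04553956 + 0.07813274×0.33572088 + 0.36081526×0.61873956 = 0.249738
  M+6: 0.07813274×0.04553956 + 0.36081526×0.33572088 + 0.55541225×0.61873956 = 0.468347
  M+8: 0.36081526×0.04553956 + 0.55541225×0.33572088 = 0.202895
  M+10: 0.55541225×0.04553956 = 0.025293
Scale to base peak (0.468347) = 100: 0.75 : 10.73 : 53.32 : 100.00 : 43.32 : 5.40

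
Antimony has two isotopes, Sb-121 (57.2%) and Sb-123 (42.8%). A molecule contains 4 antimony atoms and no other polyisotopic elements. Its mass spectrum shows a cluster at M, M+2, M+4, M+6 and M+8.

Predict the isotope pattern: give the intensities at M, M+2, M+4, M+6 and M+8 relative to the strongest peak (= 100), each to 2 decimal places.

Each Sb atom is independently Sb-121 (p = 0.572) or Sb-123 (q = 0.428); the cluster is the binomial expansion (p + q)^4.
P(M) = 0.572^4 = 0.107049
P(M+2) = 4 × 0.572^3 × 0.428^1 = 0.320400
P(M+4) = 6 × 0.572^2 × 0.428^2 = 0.359609
P(M+6) = 4 × 0.572^1 × 0.428^3 = 0.179385
P(M+8) = 0.428^4 = 0.033556
The M+4 peak is largest (0.359609); scaling to 100 gives 29.77 : 89.10 : 100.00 : 49.88 : 9.33.

29.77 : 89.10 : 100.00 : 49.88 : 9.33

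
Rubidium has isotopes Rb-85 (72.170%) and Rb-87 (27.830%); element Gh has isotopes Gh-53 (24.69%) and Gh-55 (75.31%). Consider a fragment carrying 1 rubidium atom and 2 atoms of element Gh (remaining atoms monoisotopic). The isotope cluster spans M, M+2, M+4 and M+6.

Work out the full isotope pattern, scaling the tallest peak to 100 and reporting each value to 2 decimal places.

8.58 : 55.64 : 100.00 : 30.78

Rubidium pattern (n=1): 0.7217 : 0.2783
Element Gh pattern (n=2): 0.06095961 : 0.37188078 : 0.56715961
Convolve the two distributions (both contribute in 2-u steps):
  M: 0.7217×0.06095961 = 0.043995
  M+2: 0.7217×0.37188078 + 0.2783×0.06095961 = 0.285351
  M+4: 0.7217×0.56715961 + 0.2783×0.37188078 = 0.512814
  M+6: 0.2783×0.56715961 = 0.157841
Scale to base peak (0.512814) = 100: 8.58 : 55.64 : 100.00 : 30.78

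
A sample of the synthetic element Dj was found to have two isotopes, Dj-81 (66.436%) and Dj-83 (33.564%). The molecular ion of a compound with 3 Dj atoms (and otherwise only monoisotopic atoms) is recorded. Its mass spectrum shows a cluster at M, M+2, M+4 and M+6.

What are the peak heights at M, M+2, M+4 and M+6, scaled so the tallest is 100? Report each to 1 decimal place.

66.0 : 100.0 : 50.5 : 8.5

Each Dj atom is independently Dj-81 (p = 0.66436) or Dj-83 (q = 0.33564); the cluster is the binomial expansion (p + q)^3.
P(M) = 0.66436^3 = 0.293231
P(M+2) = 3 × 0.66436^2 × 0.33564^1 = 0.444429
P(M+4) = 3 × 0.66436^1 × 0.33564^2 = 0.224529
P(M+6) = 0.33564^3 = 0.037811
The M+2 peak is largest (0.444429); scaling to 100 gives 66.0 : 100.0 : 50.5 : 8.5.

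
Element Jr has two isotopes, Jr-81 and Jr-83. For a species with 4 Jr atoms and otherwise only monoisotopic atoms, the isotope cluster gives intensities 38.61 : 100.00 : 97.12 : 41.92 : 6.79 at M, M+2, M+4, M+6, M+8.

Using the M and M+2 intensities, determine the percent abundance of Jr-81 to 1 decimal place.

If p is the fraction of Jr that is Jr-81, then I(M+2)/I(M) = [C(4,1)·p^3·(1−p)] / p^4 = 4·(1−p)/p = 100.00/38.61 = 2.5900
(1−p)/p = 2.5900/4 = 0.6475  ⇒  p = 1/(1 + 0.6475) = 0.6070
Jr-81: 60.7%, Jr-83: 39.3%.

60.7%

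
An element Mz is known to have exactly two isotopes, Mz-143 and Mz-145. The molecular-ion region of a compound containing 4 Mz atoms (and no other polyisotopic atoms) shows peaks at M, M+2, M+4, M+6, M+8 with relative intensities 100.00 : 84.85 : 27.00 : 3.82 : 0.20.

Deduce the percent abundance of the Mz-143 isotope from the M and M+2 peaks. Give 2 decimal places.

82.50%

If p is the fraction of Mz that is Mz-143, then I(M+2)/I(M) = [C(4,1)·p^3·(1−p)] / p^4 = 4·(1−p)/p = 84.85/100.00 = 0.8485
(1−p)/p = 0.8485/4 = 0.2121  ⇒  p = 1/(1 + 0.2121) = 0.8250
Mz-143: 82.50%, Mz-145: 17.50%.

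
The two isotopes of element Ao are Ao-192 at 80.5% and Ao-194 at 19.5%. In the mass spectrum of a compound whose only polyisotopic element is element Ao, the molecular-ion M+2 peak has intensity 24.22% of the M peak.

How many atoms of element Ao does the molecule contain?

1

The M+2/M ratio from n Ao atoms is n · q/p = n · 0.195/0.805.
n = 0.2422 × 0.805/0.195 = 1.00 ≈ 1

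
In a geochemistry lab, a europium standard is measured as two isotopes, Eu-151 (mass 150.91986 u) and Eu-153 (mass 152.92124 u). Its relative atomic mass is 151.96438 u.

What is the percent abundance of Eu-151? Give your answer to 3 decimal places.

With x = fraction of Eu-151 (so Eu-153 is 1 − x):
150.91986·x + 152.92124·(1 − x) = 151.96438
(150.91986 − 152.92124)·x = 151.96438 − 152.92124
x = -0.95686 / -2.00138 = 0.47810 → 47.810% Eu-151, 52.190% Eu-153.

47.810%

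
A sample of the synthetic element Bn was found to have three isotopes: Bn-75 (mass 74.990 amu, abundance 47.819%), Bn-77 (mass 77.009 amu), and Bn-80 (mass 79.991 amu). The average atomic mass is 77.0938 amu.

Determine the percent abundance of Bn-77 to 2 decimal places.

The remaining 52.181% is split between Bn-77 (fraction x) and Bn-80 (fraction 0.52181 − x).
Substituting: 77.009x + 79.991(0.52181 − x) = 41.2343319
(77.009 − 79.991)x = -0.50577181  ⇒  x = 0.16961, y = 0.35220
Bn-77: 16.96%, Bn-80: 35.22%.

16.96%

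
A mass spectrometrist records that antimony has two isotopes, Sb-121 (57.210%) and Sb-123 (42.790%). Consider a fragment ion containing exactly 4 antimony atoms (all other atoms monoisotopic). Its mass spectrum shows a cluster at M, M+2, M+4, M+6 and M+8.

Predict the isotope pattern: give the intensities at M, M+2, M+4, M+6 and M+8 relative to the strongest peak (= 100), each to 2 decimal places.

Each Sb atom is independently Sb-121 (p = 0.57210) or Sb-123 (q = 0.42790); the cluster is the binomial expansion (p + q)^4.
P(M) = 0.57210^4 = 0.107124
P(M+2) = 4 × 0.57210^3 × 0.42790^1 = 0.320493
P(M+4) = 6 × 0.57210^2 × 0.42790^2 = 0.359567
P(M+6) = 4 × 0.57210^1 × 0.42790^3 = 0.179291
P(M+8) = 0.42790^4 = 0.033525
The M+4 peak is largest (0.359567); scaling to 100 gives 29.79 : 89.13 : 100.00 : 49.86 : 9.32.

29.79 : 89.13 : 100.00 : 49.86 : 9.32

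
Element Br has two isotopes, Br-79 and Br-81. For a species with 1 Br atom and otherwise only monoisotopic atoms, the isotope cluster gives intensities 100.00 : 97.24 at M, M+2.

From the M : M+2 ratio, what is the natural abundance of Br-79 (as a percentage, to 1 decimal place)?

50.7%

If p is the fraction of Br that is Br-79, then I(M+2)/I(M) = [C(1,1)·p^0·(1−p)] / p^1 = 1·(1−p)/p = 97.24/100.00 = 0.9724
(1−p)/p = 0.9724/1 = 0.9724  ⇒  p = 1/(1 + 0.9724) = 0.5070
Br-79: 50.7%, Br-81: 49.3%.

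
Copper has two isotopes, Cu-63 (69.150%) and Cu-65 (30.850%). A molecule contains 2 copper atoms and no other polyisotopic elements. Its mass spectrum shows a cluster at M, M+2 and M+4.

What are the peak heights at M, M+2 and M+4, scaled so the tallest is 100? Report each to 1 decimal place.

Expanding (0.69150 + 0.30850)^2:
P(M) = 0.69150^2 = 0.478172
P(M+2) = 2 × 0.69150^1 × 0.30850^1 = 0.426656
P(M+4) = 0.30850^2 = 0.095172
The M peak is largest (0.478172); scaling to 100 gives 100.0 : 89.2 : 19.9.

100.0 : 89.2 : 19.9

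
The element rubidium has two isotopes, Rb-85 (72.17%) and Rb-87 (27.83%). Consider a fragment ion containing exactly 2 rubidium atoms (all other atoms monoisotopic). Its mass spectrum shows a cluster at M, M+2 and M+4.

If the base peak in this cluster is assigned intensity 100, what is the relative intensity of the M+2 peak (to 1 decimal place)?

Binomial terms of (0.7217 + 0.2783)^2: M 0.5209, M+2 0.4017, M+4 0.0775 → M is the base peak.
P(M) = C(2,0) × 0.7217^2 × 0.2783^0 = 1 × 0.52085089 × 1.0000 = 0.520851 (base)
P(M+2) = C(2,1) × 0.7217^1 × 0.2783^1 = 2 × 0.7217 × 0.2783 = 0.401698
Relative intensity = 0.401698 / 0.520851 × 100 = 77.1

77.1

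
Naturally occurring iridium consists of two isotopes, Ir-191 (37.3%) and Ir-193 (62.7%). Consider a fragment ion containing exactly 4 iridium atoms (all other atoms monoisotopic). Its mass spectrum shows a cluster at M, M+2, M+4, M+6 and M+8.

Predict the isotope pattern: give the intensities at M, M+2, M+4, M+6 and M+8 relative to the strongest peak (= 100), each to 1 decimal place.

Expanding (0.373 + 0.627)^4:
P(M) = 0.373^4 = 0.019357
P(M+2) = 4 × 0.373^3 × 0.627^1 = 0.130153
P(M+4) = 6 × 0.373^2 × 0.627^2 = 0.328174
P(M+6) = 4 × 0.373^1 × 0.627^3 = 0.367766
P(M+8) = 0.627^4 = 0.154550
The M+6 peak is largest (0.367766); scaling to 100 gives 5.3 : 35.4 : 89.2 : 100.0 : 42.0.

5.3 : 35.4 : 89.2 : 100.0 : 42.0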